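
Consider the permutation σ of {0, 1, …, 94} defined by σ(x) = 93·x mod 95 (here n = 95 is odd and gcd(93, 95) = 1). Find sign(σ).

Trace 1: π^k(1) = [1, 93, 4, 87, 16, 63, 64] for k=0..6.
Decompose π into cycles: lengths [36, 36, 9, 9, 4, 1] (6 cycles, including the fixed point 0).
n − c = 95 − 6 = 89; sign = (−1)^89 = -1.

-1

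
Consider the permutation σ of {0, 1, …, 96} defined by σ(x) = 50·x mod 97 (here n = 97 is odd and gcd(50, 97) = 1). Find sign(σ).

+1

Start at x=22: 22 → 33 → 1 → 50 → 75 → 64 → 96 → … (one orbit).
13 cycles of lengths [8, 8, 8, 8, 8, 8, 8, 8, 8, 8, 8, 8, 1].
n − c = 97 − 13 = 84; sign = (−1)^84 = +1.
The Jacobi symbol (50|97) = +1 (Zolotarev) agrees.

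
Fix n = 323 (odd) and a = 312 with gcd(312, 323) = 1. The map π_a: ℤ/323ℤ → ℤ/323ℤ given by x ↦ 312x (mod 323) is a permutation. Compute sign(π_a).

+1

Trace 49: π^k(49) = [49, 107, 115, 27, 26, 37, 239] for k=0..6.
Decompose π into cycles: lengths [48, 48, 48, 48, 48, 48, 16, 6, 6, 6, 1] (11 cycles, including the fixed point 0).
Σ(ℓ_i−1) = 323−11 = 312; sign = (−1)^312 = +1.
(312|323)_J = +1 (Zolotarev's lemma cross-check).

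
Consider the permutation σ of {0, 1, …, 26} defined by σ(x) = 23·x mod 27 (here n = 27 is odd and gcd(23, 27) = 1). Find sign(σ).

-1

Start at x=22: 22 → 20 → 1 → 23 → 16 → 17 → 13 → … (one orbit).
4 cycles of lengths [18, 6, 2, 1].
With 4 cycles on 27 points, sign = (−1)^{27−4} = -1.
The Jacobi symbol (23|27) = -1 (Zolotarev) agrees.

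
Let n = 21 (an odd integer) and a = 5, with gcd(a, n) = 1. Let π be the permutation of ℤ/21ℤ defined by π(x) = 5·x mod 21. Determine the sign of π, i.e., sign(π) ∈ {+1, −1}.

Start at x=16: 16 → 17 → 1 → 5 → 4 → 20 → 16 (one orbit).
5 cycles of lengths [6, 6, 6, 2, 1].
n − c = 21 − 5 = 16; sign = (−1)^16 = +1.

+1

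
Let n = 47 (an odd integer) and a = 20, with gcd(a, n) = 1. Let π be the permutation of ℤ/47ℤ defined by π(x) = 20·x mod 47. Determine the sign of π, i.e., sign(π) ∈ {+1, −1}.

-1

Start at x=6: 6 → 26 → 3 → 13 → 25 → 30 → 36 → … (one orbit).
2 cycles of lengths [46, 1].
n − c = 47 − 2 = 45; sign = (−1)^45 = -1.
Zolotarev: (20|47) = -1, matching the cycle-count sign.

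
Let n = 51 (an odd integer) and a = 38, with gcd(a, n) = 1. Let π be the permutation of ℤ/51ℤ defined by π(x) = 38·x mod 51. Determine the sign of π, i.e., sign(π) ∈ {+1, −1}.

Orbit of 47 under x↦38x: [47, 1, 38, 16]… (length divides ord_51(38)).
π_38 has 14 disjoint cycles with lengths [4, 4, 4, 4, 4, 4, 4, 4, 4, 4, 4, 4, 2, 1] on {0,…,50}.
51 − 14 = 37 transpositions; sign(π) = (−1)^37 = -1.
The Jacobi symbol (38|51) = -1 (Zolotarev) agrees.

-1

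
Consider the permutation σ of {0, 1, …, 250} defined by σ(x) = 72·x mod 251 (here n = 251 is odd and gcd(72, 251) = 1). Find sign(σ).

-1

Orbit of 171 under x↦72x: [171, 13, 183, 124, 143, 5, 109]… (length divides ord_251(72)).
Cycle lengths of π_72 on ℤ/251ℤ: [250, 1]; 2 cycles in total.
2 cycles on 251: each ℓ→(−1)^(ℓ−1), product (−1)^249 = -1.
Zolotarev: (72|251) = -1, matching the cycle-count sign.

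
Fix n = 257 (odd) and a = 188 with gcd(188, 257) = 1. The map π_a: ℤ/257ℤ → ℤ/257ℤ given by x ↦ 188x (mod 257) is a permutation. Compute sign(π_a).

Orbit of 110 under x↦188x: [110, 120, 201, 9, 150, 187, 204]… (length divides ord_257(188)).
The orbit structure of x ↦ 188x mod 257: 2 orbits of sizes [256, 1].
257 − 2 = 255 transpositions; sign(π) = (−1)^255 = -1.

-1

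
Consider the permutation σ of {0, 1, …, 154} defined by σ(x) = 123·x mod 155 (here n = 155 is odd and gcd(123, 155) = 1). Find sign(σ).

Orbit of 1 under x↦123x: [1, 123, 94, 92]… (length divides ord_155(123)).
π_123 has 47 disjoint cycles with lengths [4, 4, 4, 4, 4, 4, 4, 4, 4, 4, 4, 4, 4, 4, 4, 4, 4, 4, 4, 4, 4, 4, 4, 4, 4, 4, 4, 4, 4, 4, 4, 2, 2, 2, 2, 2, 2, 2, 2, 2, 2, 2, 2, 2, 2, 2, 1] on {0,…,154}.
sign(π) = (−1)^{n − #cycles} = (−1)^{155−47} = (−1)^108 = +1.
Check: (123/155) = +1 by Zolotarev.

+1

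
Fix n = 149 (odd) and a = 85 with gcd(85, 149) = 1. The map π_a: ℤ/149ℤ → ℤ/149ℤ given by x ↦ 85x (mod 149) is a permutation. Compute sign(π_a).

+1

Start at x=129: 129 → 88 → 30 → 17 → 104 → 49 → 142 → … (one orbit).
Cycle type of π: 37×4 + 1; total 5 cycles.
sign(π) = (−1)^{n − #cycles} = (−1)^{149−5} = (−1)^144 = +1.
Zolotarev: (85|149) = +1, matching the cycle-count sign.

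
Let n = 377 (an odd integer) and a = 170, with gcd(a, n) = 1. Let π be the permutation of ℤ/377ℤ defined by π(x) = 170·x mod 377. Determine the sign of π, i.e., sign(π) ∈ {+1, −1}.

Trace 248: π^k(248) = [248, 313, 53, 339, 326, 1, 170] for k=0..6.
Cycle type of π: 7×52 + 1×13; total 65 cycles.
n − c = 377 − 65 = 312; sign = (−1)^312 = +1.

+1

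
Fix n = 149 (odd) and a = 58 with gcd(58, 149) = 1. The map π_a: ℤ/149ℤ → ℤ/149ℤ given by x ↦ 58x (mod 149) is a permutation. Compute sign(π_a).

Orbit of 107 under x↦58x: [107, 97, 113, 147, 33, 126, 7]… (length divides ord_149(58)).
Cycle lengths of π_58 on ℤ/149ℤ: [148, 1]; 2 cycles in total.
With 2 cycles on 149 points, sign = (−1)^{149−2} = -1.
Zolotarev: (58|149) = -1, matching the cycle-count sign.

-1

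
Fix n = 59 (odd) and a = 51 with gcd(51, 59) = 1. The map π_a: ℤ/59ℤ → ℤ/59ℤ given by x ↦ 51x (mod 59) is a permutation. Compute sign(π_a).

Orbit of 9 under x↦51x: [9, 46, 45, 53, 48, 29, 4]… (length divides ord_59(51)).
The orbit structure of x ↦ 51x mod 59: 3 orbits of sizes [29, 29, 1].
59 − 3 = 56 transpositions; sign(π) = (−1)^56 = +1.
(51|59)_J = +1 (Zolotarev's lemma cross-check).

+1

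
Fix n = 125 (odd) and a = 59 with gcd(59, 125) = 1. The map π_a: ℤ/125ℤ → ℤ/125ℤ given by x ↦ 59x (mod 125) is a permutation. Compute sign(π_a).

+1

Trace 54: π^k(54) = [54, 61, 99, 91, 119, 21, 114] for k=0..6.
The orbit structure of x ↦ 59x mod 125: 7 orbits of sizes [50, 50, 10, 10, 2, 2, 1].
With 7 cycles on 125 points, sign = (−1)^{125−7} = +1.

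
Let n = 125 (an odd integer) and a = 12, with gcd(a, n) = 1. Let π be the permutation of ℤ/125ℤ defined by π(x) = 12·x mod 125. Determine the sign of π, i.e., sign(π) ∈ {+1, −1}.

-1

Start at x=3: 3 → 36 → 57 → 59 → 83 → 121 → 77 → … (one orbit).
Cycle type of π: 100 + 20 + 4 + 1; total 4 cycles.
4 cycles on 125: each ℓ→(−1)^(ℓ−1), product (−1)^121 = -1.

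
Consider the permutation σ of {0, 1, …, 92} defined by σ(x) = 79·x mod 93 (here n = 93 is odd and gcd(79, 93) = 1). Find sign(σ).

Start at x=25: 25 → 22 → 64 → 34 → 82 → 61 → 76 → … (one orbit).
Cycle type of π: 30×3 + 1×3; total 6 cycles.
6 cycles on 93: each ℓ→(−1)^(ℓ−1), product (−1)^87 = -1.
The Jacobi symbol (79|93) = -1 (Zolotarev) agrees.

-1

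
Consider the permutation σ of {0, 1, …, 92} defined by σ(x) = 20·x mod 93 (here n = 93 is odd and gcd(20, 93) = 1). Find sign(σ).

Trace 49: π^k(49) = [49, 50, 70, 5, 7, 47, 10] for k=0..6.
π_20 has 6 disjoint cycles with lengths [30, 30, 15, 15, 2, 1] on {0,…,92}.
n − c = 93 − 6 = 87; sign = (−1)^87 = -1.

-1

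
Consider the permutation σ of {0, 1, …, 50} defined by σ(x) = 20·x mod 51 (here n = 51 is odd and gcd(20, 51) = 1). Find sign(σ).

+1

Trace 11: π^k(11) = [11, 16, 14, 25, 41, 4, 29] for k=0..6.
5 cycles of lengths [16, 16, 16, 2, 1].
sign(π) = (−1)^{n − #cycles} = (−1)^{51−5} = (−1)^46 = +1.
(20|51)_J = +1 (Zolotarev's lemma cross-check).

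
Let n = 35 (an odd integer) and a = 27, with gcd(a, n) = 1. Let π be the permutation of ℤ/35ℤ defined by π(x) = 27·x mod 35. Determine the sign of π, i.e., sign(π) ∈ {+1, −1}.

+1

Trace 1: π^k(1) = [1, 27, 29, 13] for k=0..3.
Decompose π into cycles: lengths [4, 4, 4, 4, 4, 4, 4, 2, 2, 2, 1] (11 cycles, including the fixed point 0).
11 cycles on 35: each ℓ→(−1)^(ℓ−1), product (−1)^24 = +1.
(27|35)_J = +1 (Zolotarev's lemma cross-check).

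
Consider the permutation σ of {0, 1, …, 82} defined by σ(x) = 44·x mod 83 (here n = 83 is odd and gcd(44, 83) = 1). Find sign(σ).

Orbit of 78 under x↦44x: [78, 29, 31, 36, 7, 59, 23]… (length divides ord_83(44)).
Decompose π into cycles: lengths [41, 41, 1] (3 cycles, including the fixed point 0).
With 3 cycles on 83 points, sign = (−1)^{83−3} = +1.
Zolotarev: (44|83) = +1, matching the cycle-count sign.

+1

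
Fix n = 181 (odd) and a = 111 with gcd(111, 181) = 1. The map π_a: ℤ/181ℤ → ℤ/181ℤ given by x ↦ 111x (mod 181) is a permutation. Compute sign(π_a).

+1

Trace 122: π^k(122) = [122, 148, 138, 114, 165, 34, 154] for k=0..6.
3 cycles of lengths [90, 90, 1].
3 cycles on 181: each ℓ→(−1)^(ℓ−1), product (−1)^178 = +1.
Check: (111/181) = +1 by Zolotarev.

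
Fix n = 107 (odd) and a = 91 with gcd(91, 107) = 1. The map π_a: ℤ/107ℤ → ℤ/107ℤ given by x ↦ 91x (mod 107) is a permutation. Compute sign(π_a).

Start at x=77: 77 → 52 → 24 → 44 → 45 → 29 → 71 → … (one orbit).
The orbit structure of x ↦ 91x mod 107: 2 orbits of sizes [106, 1].
n − c = 107 − 2 = 105; sign = (−1)^105 = -1.
Zolotarev: (91|107) = -1, matching the cycle-count sign.

-1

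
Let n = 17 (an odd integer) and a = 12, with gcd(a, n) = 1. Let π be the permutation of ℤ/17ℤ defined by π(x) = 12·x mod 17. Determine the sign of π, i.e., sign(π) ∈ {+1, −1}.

-1

Orbit of 12 under x↦12x: [12, 8, 11, 13, 3, 2, 7]… (length divides ord_17(12)).
Decompose π into cycles: lengths [16, 1] (2 cycles, including the fixed point 0).
Σ(ℓ_i−1) = 17−2 = 15; sign = (−1)^15 = -1.
Via Zolotarev, sign(π_{12}) = (12|17) = -1.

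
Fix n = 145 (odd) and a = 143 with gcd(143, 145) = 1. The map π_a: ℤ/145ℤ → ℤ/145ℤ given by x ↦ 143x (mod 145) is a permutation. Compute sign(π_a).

Orbit of 128 under x↦143x: [128, 34, 77, 136, 18, 109, 72]… (length divides ord_145(143)).
Cycle type of π: 28×5 + 4 + 1; total 7 cycles.
With 7 cycles on 145 points, sign = (−1)^{145−7} = +1.

+1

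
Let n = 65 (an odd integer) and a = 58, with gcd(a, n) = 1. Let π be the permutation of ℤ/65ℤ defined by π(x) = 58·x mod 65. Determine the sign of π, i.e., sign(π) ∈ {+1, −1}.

Orbit of 28 under x↦58x: [28, 64, 7, 16, 18, 4, 37]… (length divides ord_65(58)).
7 cycles of lengths [12, 12, 12, 12, 12, 4, 1].
sign(π) = (−1)^{n − #cycles} = (−1)^{65−7} = (−1)^58 = +1.
Zolotarev: (58|65) = +1, matching the cycle-count sign.

+1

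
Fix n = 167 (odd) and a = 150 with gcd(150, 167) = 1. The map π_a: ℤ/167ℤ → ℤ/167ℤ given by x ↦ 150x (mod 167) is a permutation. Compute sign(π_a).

+1

Start at x=36: 36 → 56 → 50 → 152 → 88 → 7 → 48 → … (one orbit).
Decompose π into cycles: lengths [83, 83, 1] (3 cycles, including the fixed point 0).
sign(π) = (−1)^{n − #cycles} = (−1)^{167−3} = (−1)^164 = +1.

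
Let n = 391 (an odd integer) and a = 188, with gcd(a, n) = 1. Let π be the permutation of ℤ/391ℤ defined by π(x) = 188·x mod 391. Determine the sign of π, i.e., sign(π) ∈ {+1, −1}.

Orbit of 307 under x↦188x: [307, 239, 358, 52, 1, 188, 154]… (length divides ord_391(188)).
The orbit structure of x ↦ 188x mod 391: 51 orbits of sizes [11, 11, 11, 11, 11, 11, 11, 11, 11, 11, 11, 11, 11, 11, 11, 11, 11, 11, 11, 11, 11, 11, 11, 11, 11, 11, 11, 11, 11, 11, 11, 11, 11, 11, 1, 1, 1, 1, 1, 1, 1, 1, 1, 1, 1, 1, 1, 1, 1, 1, 1].
51 cycles on 391: each ℓ→(−1)^(ℓ−1), product (−1)^340 = +1.
Check: (188/391) = +1 by Zolotarev.

+1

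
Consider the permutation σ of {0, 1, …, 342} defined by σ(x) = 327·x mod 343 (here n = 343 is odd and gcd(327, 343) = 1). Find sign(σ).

-1

Orbit of 225 under x↦327x: [225, 173, 319, 41, 30, 206, 134]… (length divides ord_343(327)).
The orbit structure of x ↦ 327x mod 343: 4 orbits of sizes [294, 42, 6, 1].
With 4 cycles on 343 points, sign = (−1)^{343−4} = -1.
The Jacobi symbol (327|343) = -1 (Zolotarev) agrees.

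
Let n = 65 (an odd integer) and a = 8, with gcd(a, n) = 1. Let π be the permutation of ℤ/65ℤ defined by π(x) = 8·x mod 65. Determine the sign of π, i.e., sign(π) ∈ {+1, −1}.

Start at x=57: 57 → 1 → 8 → 64 → 57 (one orbit).
The orbit structure of x ↦ 8x mod 65: 17 orbits of sizes [4, 4, 4, 4, 4, 4, 4, 4, 4, 4, 4, 4, 4, 4, 4, 4, 1].
n − c = 65 − 17 = 48; sign = (−1)^48 = +1.
Check: (8/65) = +1 by Zolotarev.

+1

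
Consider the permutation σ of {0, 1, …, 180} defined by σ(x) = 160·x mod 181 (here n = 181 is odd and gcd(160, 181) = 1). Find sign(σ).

Start at x=164: 164 → 176 → 105 → 148 → 150 → 108 → 85 → … (one orbit).
Decompose π into cycles: lengths [180, 1] (2 cycles, including the fixed point 0).
Σ(ℓ_i−1) = 181−2 = 179; sign = (−1)^179 = -1.
Check: (160/181) = -1 by Zolotarev.

-1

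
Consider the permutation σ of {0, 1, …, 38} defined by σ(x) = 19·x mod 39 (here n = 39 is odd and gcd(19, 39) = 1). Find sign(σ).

Trace 19: π^k(19) = [19, 10, 34, 22, 28, 25, 7] for k=0..6.
6 cycles of lengths [12, 12, 12, 1, 1, 1].
n − c = 39 − 6 = 33; sign = (−1)^33 = -1.

-1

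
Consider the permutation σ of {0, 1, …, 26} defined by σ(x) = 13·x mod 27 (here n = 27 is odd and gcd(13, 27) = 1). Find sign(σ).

+1

Start at x=16: 16 → 19 → 4 → 25 → 1 → 13 → 7 → … (one orbit).
Cycle type of π: 9×2 + 3×2 + 1×3; total 7 cycles.
Σ(ℓ_i−1) = 27−7 = 20; sign = (−1)^20 = +1.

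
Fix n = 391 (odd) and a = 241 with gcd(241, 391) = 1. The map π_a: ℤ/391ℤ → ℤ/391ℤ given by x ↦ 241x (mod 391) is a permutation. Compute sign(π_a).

+1

Orbit of 280 under x↦241x: [280, 228, 208, 80, 121, 227, 358]… (length divides ord_391(241)).
Cycle lengths of π_241 on ℤ/391ℤ: [176, 176, 22, 16, 1]; 5 cycles in total.
391 − 5 = 386 transpositions; sign(π) = (−1)^386 = +1.
Via Zolotarev, sign(π_{241}) = (241|391) = +1.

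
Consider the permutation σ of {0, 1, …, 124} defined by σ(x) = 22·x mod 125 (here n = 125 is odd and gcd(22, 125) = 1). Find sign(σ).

Start at x=98: 98 → 31 → 57 → 4 → 88 → 61 → 92 → … (one orbit).
Cycle lengths of π_22 on ℤ/125ℤ: [100, 20, 4, 1]; 4 cycles in total.
4 cycles on 125: each ℓ→(−1)^(ℓ−1), product (−1)^121 = -1.
(22|125)_J = -1 (Zolotarev's lemma cross-check).

-1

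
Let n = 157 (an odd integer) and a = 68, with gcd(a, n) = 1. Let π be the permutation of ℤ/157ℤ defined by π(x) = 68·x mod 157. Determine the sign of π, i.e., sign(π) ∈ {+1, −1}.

+1

Orbit of 68 under x↦68x: [68, 71, 118, 17, 57, 108, 122]… (length divides ord_157(68)).
Cycle type of π: 78×2 + 1; total 3 cycles.
With 3 cycles on 157 points, sign = (−1)^{157−3} = +1.
Via Zolotarev, sign(π_{68}) = (68|157) = +1.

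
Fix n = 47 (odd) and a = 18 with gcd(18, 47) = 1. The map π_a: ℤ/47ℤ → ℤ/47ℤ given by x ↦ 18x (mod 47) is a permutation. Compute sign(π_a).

+1

Trace 18: π^k(18) = [18, 42, 4, 25, 27, 16, 6] for k=0..6.
The orbit structure of x ↦ 18x mod 47: 3 orbits of sizes [23, 23, 1].
n − c = 47 − 3 = 44; sign = (−1)^44 = +1.
Zolotarev: (18|47) = +1, matching the cycle-count sign.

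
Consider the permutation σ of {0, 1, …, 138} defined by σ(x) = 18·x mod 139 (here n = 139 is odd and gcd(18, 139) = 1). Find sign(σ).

-1

Trace 85: π^k(85) = [85, 1, 18, 46, 133, 31, 2] for k=0..6.
Cycle lengths of π_18 on ℤ/139ℤ: [138, 1]; 2 cycles in total.
n − c = 139 − 2 = 137; sign = (−1)^137 = -1.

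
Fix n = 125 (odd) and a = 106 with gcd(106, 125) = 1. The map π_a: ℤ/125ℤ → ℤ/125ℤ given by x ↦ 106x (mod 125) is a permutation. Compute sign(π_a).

+1

Orbit of 101 under x↦106x: [101, 81, 86, 116, 46, 1, 106]… (length divides ord_125(106)).
Cycle lengths of π_106 on ℤ/125ℤ: [25, 25, 25, 25, 5, 5, 5, 5, 1, 1, 1, 1, 1]; 13 cycles in total.
13 cycles on 125: each ℓ→(−1)^(ℓ−1), product (−1)^112 = +1.
Check: (106/125) = +1 by Zolotarev.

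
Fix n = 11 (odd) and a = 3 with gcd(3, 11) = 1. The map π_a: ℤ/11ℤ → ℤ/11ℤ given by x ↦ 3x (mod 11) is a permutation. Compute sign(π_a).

+1

Start at x=1: 1 → 3 → 9 → 5 → 4 → 1 (one orbit).
The orbit structure of x ↦ 3x mod 11: 3 orbits of sizes [5, 5, 1].
Σ(ℓ_i−1) = 11−3 = 8; sign = (−1)^8 = +1.
Via Zolotarev, sign(π_{3}) = (3|11) = +1.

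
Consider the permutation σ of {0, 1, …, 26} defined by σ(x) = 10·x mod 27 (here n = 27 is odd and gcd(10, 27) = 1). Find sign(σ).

Trace 19: π^k(19) = [19, 1, 10] for k=0..2.
Cycle type of π: 3×6 + 1×9; total 15 cycles.
15 cycles on 27: each ℓ→(−1)^(ℓ−1), product (−1)^12 = +1.
The Jacobi symbol (10|27) = +1 (Zolotarev) agrees.

+1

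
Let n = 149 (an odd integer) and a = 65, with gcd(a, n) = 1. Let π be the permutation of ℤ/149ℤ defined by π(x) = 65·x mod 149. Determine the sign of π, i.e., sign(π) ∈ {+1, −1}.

-1

Trace 71: π^k(71) = [71, 145, 38, 86, 77, 88, 58] for k=0..6.
2 cycles of lengths [148, 1].
2 cycles on 149: each ℓ→(−1)^(ℓ−1), product (−1)^147 = -1.
Via Zolotarev, sign(π_{65}) = (65|149) = -1.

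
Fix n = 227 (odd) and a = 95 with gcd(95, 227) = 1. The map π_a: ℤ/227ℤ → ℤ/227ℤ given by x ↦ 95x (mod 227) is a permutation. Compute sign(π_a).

Start at x=221: 221 → 111 → 103 → 24 → 10 → 42 → 131 → … (one orbit).
The orbit structure of x ↦ 95x mod 227: 2 orbits of sizes [226, 1].
n − c = 227 − 2 = 225; sign = (−1)^225 = -1.
(95|227)_J = -1 (Zolotarev's lemma cross-check).

-1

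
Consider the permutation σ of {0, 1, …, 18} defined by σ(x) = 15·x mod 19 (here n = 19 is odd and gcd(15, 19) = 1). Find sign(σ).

-1

Trace 13: π^k(13) = [13, 5, 18, 4, 3, 7, 10] for k=0..6.
π_15 has 2 disjoint cycles with lengths [18, 1] on {0,…,18}.
sign(π) = (−1)^{n − #cycles} = (−1)^{19−2} = (−1)^17 = -1.
(15|19)_J = -1 (Zolotarev's lemma cross-check).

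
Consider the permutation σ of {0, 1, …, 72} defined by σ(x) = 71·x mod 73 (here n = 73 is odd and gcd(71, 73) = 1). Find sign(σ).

Start at x=8: 8 → 57 → 32 → 9 → 55 → 36 → 1 → … (one orbit).
π_71 has 5 disjoint cycles with lengths [18, 18, 18, 18, 1] on {0,…,72}.
Σ(ℓ_i−1) = 73−5 = 68; sign = (−1)^68 = +1.
Check: (71/73) = +1 by Zolotarev.

+1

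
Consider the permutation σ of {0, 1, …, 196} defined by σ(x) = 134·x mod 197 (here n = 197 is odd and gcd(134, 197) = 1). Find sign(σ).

+1

Trace 43: π^k(43) = [43, 49, 65, 42, 112, 36, 96] for k=0..6.
π_134 has 3 disjoint cycles with lengths [98, 98, 1] on {0,…,196}.
n − c = 197 − 3 = 194; sign = (−1)^194 = +1.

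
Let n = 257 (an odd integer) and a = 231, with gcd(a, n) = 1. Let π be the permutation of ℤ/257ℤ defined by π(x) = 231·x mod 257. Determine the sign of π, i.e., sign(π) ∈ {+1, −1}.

Trace 153: π^k(153) = [153, 134, 114, 120, 221, 165, 79] for k=0..6.
3 cycles of lengths [128, 128, 1].
sign(π) = (−1)^{n − #cycles} = (−1)^{257−3} = (−1)^254 = +1.
Zolotarev: (231|257) = +1, matching the cycle-count sign.

+1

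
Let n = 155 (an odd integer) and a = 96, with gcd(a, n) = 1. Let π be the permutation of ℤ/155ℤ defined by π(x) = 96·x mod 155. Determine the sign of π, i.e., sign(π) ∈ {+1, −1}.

-1

Trace 11: π^k(11) = [11, 126, 6, 111, 116, 131, 21] for k=0..6.
Cycle type of π: 30×5 + 1×5; total 10 cycles.
Σ(ℓ_i−1) = 155−10 = 145; sign = (−1)^145 = -1.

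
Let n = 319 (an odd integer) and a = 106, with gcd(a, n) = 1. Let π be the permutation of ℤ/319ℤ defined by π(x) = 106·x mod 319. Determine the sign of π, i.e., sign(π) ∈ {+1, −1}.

+1

Start at x=190: 190 → 43 → 92 → 182 → 152 → 162 → 265 → … (one orbit).
Decompose π into cycles: lengths [140, 140, 28, 10, 1] (5 cycles, including the fixed point 0).
n − c = 319 − 5 = 314; sign = (−1)^314 = +1.
The Jacobi symbol (106|319) = +1 (Zolotarev) agrees.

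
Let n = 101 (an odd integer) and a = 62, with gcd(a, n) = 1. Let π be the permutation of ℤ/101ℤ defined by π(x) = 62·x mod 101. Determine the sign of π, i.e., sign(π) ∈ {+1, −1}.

Trace 65: π^k(65) = [65, 91, 87, 41, 17, 44, 1] for k=0..6.
Decompose π into cycles: lengths [20, 20, 20, 20, 20, 1] (6 cycles, including the fixed point 0).
101 − 6 = 95 transpositions; sign(π) = (−1)^95 = -1.
Check: (62/101) = -1 by Zolotarev.

-1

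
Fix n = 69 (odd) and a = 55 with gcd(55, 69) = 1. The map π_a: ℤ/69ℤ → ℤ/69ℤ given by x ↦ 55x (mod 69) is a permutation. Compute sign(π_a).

+1

Trace 1: π^k(1) = [1, 55, 58, 16, 52, 31, 49] for k=0..6.
The orbit structure of x ↦ 55x mod 69: 9 orbits of sizes [11, 11, 11, 11, 11, 11, 1, 1, 1].
n − c = 69 − 9 = 60; sign = (−1)^60 = +1.
The Jacobi symbol (55|69) = +1 (Zolotarev) agrees.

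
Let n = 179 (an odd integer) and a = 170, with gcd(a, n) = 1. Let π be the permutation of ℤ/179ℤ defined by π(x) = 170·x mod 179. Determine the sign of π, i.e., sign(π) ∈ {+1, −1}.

Orbit of 17 under x↦170x: [17, 26, 124, 137, 20, 178, 9]… (length divides ord_179(170)).
Cycle type of π: 178 + 1; total 2 cycles.
With 2 cycles on 179 points, sign = (−1)^{179−2} = -1.

-1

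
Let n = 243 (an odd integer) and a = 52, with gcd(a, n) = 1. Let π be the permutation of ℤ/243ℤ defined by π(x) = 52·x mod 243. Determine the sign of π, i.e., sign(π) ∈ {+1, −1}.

Trace 166: π^k(166) = [166, 127, 43, 49, 118, 61, 13] for k=0..6.
Cycle type of π: 81×2 + 27×2 + 9×2 + 3×2 + 1×3; total 11 cycles.
sign(π) = (−1)^{n − #cycles} = (−1)^{243−11} = (−1)^232 = +1.

+1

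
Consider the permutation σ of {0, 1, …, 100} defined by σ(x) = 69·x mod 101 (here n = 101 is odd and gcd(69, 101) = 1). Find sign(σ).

-1

Trace 65: π^k(65) = [65, 41, 1, 69, 14, 57, 95] for k=0..6.
Cycle type of π: 20×5 + 1; total 6 cycles.
6 cycles on 101: each ℓ→(−1)^(ℓ−1), product (−1)^95 = -1.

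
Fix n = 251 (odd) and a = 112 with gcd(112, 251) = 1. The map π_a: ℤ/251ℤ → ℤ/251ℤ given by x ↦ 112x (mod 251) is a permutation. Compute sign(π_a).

Trace 197: π^k(197) = [197, 227, 73, 144, 64, 140, 118] for k=0..6.
Decompose π into cycles: lengths [125, 125, 1] (3 cycles, including the fixed point 0).
n − c = 251 − 3 = 248; sign = (−1)^248 = +1.

+1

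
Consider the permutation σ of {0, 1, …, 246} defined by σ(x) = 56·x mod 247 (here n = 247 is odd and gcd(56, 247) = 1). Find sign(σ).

-1

Orbit of 56 under x↦56x: [56, 172, 246, 191, 75, 1]… (length divides ord_247(56)).
Decompose π into cycles: lengths [6, 6, 6, 6, 6, 6, 6, 6, 6, 6, 6, 6, 6, 6, 6, 6, 6, 6, 6, 6, 6, 6, 6, 6, 6, 6, 6, 6, 6, 6, 6, 6, 6, 6, 6, 6, 6, 6, 2, 2, 2, 2, 2, 2, 2, 2, 2, 1] (48 cycles, including the fixed point 0).
48 cycles on 247: each ℓ→(−1)^(ℓ−1), product (−1)^199 = -1.
Via Zolotarev, sign(π_{56}) = (56|247) = -1.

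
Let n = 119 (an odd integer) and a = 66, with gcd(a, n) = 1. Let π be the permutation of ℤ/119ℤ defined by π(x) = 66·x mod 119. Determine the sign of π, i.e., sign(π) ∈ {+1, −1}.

-1

Orbit of 16 under x↦66x: [16, 104, 81, 110, 1, 66, 72]… (length divides ord_119(66)).
Cycle type of π: 24×4 + 8×2 + 6 + 1; total 8 cycles.
n − c = 119 − 8 = 111; sign = (−1)^111 = -1.
The Jacobi symbol (66|119) = -1 (Zolotarev) agrees.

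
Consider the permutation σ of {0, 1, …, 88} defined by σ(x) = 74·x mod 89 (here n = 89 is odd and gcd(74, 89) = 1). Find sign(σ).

Orbit of 55 under x↦74x: [55, 65, 4, 29, 10, 28, 25]… (length divides ord_89(74)).
2 cycles of lengths [88, 1].
sign(π) = (−1)^{n − #cycles} = (−1)^{89−2} = (−1)^87 = -1.
Zolotarev: (74|89) = -1, matching the cycle-count sign.

-1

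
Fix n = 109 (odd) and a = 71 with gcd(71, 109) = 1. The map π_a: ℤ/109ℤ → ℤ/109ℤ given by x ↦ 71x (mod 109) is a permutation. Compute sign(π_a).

Start at x=38: 38 → 82 → 45 → 34 → 16 → 46 → 105 → … (one orbit).
Cycle lengths of π_71 on ℤ/109ℤ: [18, 18, 18, 18, 18, 18, 1]; 7 cycles in total.
With 7 cycles on 109 points, sign = (−1)^{109−7} = +1.

+1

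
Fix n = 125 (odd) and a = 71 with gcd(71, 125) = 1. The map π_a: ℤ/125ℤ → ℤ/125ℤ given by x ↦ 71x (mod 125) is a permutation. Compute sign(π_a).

Trace 51: π^k(51) = [51, 121, 91, 86, 106, 26, 96] for k=0..6.
Cycle type of π: 25×4 + 5×4 + 1×5; total 13 cycles.
13 cycles on 125: each ℓ→(−1)^(ℓ−1), product (−1)^112 = +1.

+1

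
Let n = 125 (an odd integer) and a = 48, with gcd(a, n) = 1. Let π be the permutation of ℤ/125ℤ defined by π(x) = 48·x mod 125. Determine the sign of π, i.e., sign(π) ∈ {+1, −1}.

-1

Trace 69: π^k(69) = [69, 62, 101, 98, 79, 42, 16] for k=0..6.
4 cycles of lengths [100, 20, 4, 1].
125 − 4 = 121 transpositions; sign(π) = (−1)^121 = -1.
Via Zolotarev, sign(π_{48}) = (48|125) = -1.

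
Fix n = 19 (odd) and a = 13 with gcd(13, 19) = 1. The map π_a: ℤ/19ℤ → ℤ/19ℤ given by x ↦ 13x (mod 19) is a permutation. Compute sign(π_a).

Trace 6: π^k(6) = [6, 2, 7, 15, 5, 8, 9] for k=0..6.
Decompose π into cycles: lengths [18, 1] (2 cycles, including the fixed point 0).
n − c = 19 − 2 = 17; sign = (−1)^17 = -1.
Via Zolotarev, sign(π_{13}) = (13|19) = -1.

-1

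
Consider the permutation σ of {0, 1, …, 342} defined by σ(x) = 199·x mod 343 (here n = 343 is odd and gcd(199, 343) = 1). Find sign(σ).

-1

Orbit of 1 under x↦199x: [1, 199, 156, 174, 326, 47, 92]… (length divides ord_343(199)).
Decompose π into cycles: lengths [294, 42, 6, 1] (4 cycles, including the fixed point 0).
With 4 cycles on 343 points, sign = (−1)^{343−4} = -1.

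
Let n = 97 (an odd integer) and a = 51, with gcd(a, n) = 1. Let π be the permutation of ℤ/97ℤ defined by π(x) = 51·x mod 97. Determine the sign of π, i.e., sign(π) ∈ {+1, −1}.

-1

Start at x=89: 89 → 77 → 47 → 69 → 27 → 19 → 96 → … (one orbit).
Cycle type of π: 32×3 + 1; total 4 cycles.
4 cycles on 97: each ℓ→(−1)^(ℓ−1), product (−1)^93 = -1.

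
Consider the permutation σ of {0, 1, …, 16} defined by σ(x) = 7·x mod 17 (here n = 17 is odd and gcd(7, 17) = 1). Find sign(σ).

-1

Trace 14: π^k(14) = [14, 13, 6, 8, 5, 1, 7] for k=0..6.
Cycle lengths of π_7 on ℤ/17ℤ: [16, 1]; 2 cycles in total.
2 cycles on 17: each ℓ→(−1)^(ℓ−1), product (−1)^15 = -1.
Check: (7/17) = -1 by Zolotarev.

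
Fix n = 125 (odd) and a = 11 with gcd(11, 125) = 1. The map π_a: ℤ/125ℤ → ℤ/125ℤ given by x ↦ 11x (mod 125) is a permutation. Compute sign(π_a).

Trace 121: π^k(121) = [121, 81, 16, 51, 61, 46, 6] for k=0..6.
Cycle lengths of π_11 on ℤ/125ℤ: [25, 25, 25, 25, 5, 5, 5, 5, 1, 1, 1, 1, 1]; 13 cycles in total.
125 − 13 = 112 transpositions; sign(π) = (−1)^112 = +1.

+1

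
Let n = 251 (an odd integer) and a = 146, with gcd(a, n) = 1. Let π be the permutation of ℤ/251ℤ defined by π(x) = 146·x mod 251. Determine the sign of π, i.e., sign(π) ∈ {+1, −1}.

Trace 247: π^k(247) = [247, 169, 76, 52, 62, 16, 77] for k=0..6.
Decompose π into cycles: lengths [250, 1] (2 cycles, including the fixed point 0).
Σ(ℓ_i−1) = 251−2 = 249; sign = (−1)^249 = -1.
The Jacobi symbol (146|251) = -1 (Zolotarev) agrees.

-1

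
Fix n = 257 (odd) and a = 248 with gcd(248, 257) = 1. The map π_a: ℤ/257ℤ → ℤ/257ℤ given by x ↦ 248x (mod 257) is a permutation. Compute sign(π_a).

+1

Start at x=31: 31 → 235 → 198 → 17 → 104 → 92 → 200 → … (one orbit).
Decompose π into cycles: lengths [128, 128, 1] (3 cycles, including the fixed point 0).
n − c = 257 − 3 = 254; sign = (−1)^254 = +1.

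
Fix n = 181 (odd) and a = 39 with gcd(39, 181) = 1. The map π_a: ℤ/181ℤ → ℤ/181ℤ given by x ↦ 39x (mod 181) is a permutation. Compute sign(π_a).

+1

Start at x=62: 62 → 65 → 1 → 39 → 73 → 132 → 80 → … (one orbit).
Cycle type of π: 9×20 + 1; total 21 cycles.
Σ(ℓ_i−1) = 181−21 = 160; sign = (−1)^160 = +1.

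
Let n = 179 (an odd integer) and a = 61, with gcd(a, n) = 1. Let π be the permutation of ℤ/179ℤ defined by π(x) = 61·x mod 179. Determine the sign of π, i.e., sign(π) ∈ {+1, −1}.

+1

Start at x=110: 110 → 87 → 116 → 95 → 67 → 149 → 139 → … (one orbit).
π_61 has 3 disjoint cycles with lengths [89, 89, 1] on {0,…,178}.
n − c = 179 − 3 = 176; sign = (−1)^176 = +1.
Zolotarev: (61|179) = +1, matching the cycle-count sign.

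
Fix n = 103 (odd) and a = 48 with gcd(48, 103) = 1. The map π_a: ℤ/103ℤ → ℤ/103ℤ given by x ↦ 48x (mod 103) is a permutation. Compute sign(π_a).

-1

Start at x=40: 40 → 66 → 78 → 36 → 80 → 29 → 53 → … (one orbit).
Cycle lengths of π_48 on ℤ/103ℤ: [102, 1]; 2 cycles in total.
103 − 2 = 101 transpositions; sign(π) = (−1)^101 = -1.
(48|103)_J = -1 (Zolotarev's lemma cross-check).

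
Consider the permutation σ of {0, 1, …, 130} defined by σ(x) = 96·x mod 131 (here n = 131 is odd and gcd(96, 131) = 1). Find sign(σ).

Trace 125: π^k(125) = [125, 79, 117, 97, 11, 8, 113] for k=0..6.
2 cycles of lengths [130, 1].
n − c = 131 − 2 = 129; sign = (−1)^129 = -1.

-1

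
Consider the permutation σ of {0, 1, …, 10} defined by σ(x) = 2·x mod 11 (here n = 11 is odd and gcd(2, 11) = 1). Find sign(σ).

Orbit of 4 under x↦2x: [4, 8, 5, 10, 9, 7, 3]… (length divides ord_11(2)).
2 cycles of lengths [10, 1].
2 cycles on 11: each ℓ→(−1)^(ℓ−1), product (−1)^9 = -1.
Zolotarev: (2|11) = -1, matching the cycle-count sign.

-1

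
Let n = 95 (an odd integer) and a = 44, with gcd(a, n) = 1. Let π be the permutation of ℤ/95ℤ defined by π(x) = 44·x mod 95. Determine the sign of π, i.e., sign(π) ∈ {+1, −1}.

+1

Trace 44: π^k(44) = [44, 36, 64, 61, 24, 11, 9] for k=0..6.
Decompose π into cycles: lengths [18, 18, 18, 18, 9, 9, 2, 2, 1] (9 cycles, including the fixed point 0).
Σ(ℓ_i−1) = 95−9 = 86; sign = (−1)^86 = +1.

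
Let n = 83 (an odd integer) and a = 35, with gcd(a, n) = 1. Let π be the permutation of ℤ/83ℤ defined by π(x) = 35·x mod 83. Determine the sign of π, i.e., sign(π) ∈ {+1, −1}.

Orbit of 61 under x↦35x: [61, 60, 25, 45, 81, 13, 40]… (length divides ord_83(35)).
Cycle lengths of π_35 on ℤ/83ℤ: [82, 1]; 2 cycles in total.
sign(π) = (−1)^{n − #cycles} = (−1)^{83−2} = (−1)^81 = -1.

-1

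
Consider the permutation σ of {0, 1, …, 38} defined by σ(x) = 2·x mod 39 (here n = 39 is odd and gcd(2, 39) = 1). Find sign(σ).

+1

Start at x=1: 1 → 2 → 4 → 8 → 16 → 32 → 25 → … (one orbit).
5 cycles of lengths [12, 12, 12, 2, 1].
5 cycles on 39: each ℓ→(−1)^(ℓ−1), product (−1)^34 = +1.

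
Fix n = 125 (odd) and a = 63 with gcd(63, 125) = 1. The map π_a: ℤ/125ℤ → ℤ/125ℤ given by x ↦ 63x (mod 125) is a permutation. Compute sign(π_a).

Trace 71: π^k(71) = [71, 98, 49, 87, 106, 53, 89] for k=0..6.
Cycle lengths of π_63 on ℤ/125ℤ: [100, 20, 4, 1]; 4 cycles in total.
4 cycles on 125: each ℓ→(−1)^(ℓ−1), product (−1)^121 = -1.
(63|125)_J = -1 (Zolotarev's lemma cross-check).

-1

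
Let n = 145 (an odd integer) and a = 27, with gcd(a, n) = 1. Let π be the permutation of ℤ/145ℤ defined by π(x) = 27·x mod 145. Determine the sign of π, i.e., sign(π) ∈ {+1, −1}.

Trace 111: π^k(111) = [111, 97, 9, 98, 36, 102, 144] for k=0..6.
π_27 has 7 disjoint cycles with lengths [28, 28, 28, 28, 28, 4, 1] on {0,…,144}.
Σ(ℓ_i−1) = 145−7 = 138; sign = (−1)^138 = +1.
The Jacobi symbol (27|145) = +1 (Zolotarev) agrees.

+1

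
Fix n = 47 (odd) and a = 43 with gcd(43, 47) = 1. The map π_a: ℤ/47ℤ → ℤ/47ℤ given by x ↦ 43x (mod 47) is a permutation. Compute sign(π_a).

-1

Trace 9: π^k(9) = [9, 11, 3, 35, 1, 43, 16] for k=0..6.
π_43 has 2 disjoint cycles with lengths [46, 1] on {0,…,46}.
2 cycles on 47: each ℓ→(−1)^(ℓ−1), product (−1)^45 = -1.
Check: (43/47) = -1 by Zolotarev.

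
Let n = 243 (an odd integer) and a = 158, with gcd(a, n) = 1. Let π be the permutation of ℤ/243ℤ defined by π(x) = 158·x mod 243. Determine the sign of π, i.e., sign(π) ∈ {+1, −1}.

-1

Orbit of 182 under x↦158x: [182, 82, 77, 16, 98, 175, 191]… (length divides ord_243(158)).
Cycle lengths of π_158 on ℤ/243ℤ: [162, 54, 18, 6, 2, 1]; 6 cycles in total.
6 cycles on 243: each ℓ→(−1)^(ℓ−1), product (−1)^237 = -1.
Check: (158/243) = -1 by Zolotarev.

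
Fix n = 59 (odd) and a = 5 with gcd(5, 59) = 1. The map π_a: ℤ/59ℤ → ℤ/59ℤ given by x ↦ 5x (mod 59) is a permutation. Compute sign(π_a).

+1

Orbit of 49 under x↦5x: [49, 9, 45, 48, 4, 20, 41]… (length divides ord_59(5)).
Decompose π into cycles: lengths [29, 29, 1] (3 cycles, including the fixed point 0).
3 cycles on 59: each ℓ→(−1)^(ℓ−1), product (−1)^56 = +1.
Check: (5/59) = +1 by Zolotarev.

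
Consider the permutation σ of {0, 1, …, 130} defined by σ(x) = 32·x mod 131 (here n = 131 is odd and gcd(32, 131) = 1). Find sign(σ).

Orbit of 51 under x↦32x: [51, 60, 86, 1, 32, 107, 18]… (length divides ord_131(32)).
Decompose π into cycles: lengths [26, 26, 26, 26, 26, 1] (6 cycles, including the fixed point 0).
Σ(ℓ_i−1) = 131−6 = 125; sign = (−1)^125 = -1.

-1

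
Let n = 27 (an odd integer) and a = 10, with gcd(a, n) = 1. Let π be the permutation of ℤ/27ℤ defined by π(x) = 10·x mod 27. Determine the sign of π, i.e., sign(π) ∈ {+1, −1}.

Orbit of 1 under x↦10x: [1, 10, 19]… (length divides ord_27(10)).
15 cycles of lengths [3, 3, 3, 3, 3, 3, 1, 1, 1, 1, 1, 1, 1, 1, 1].
sign(π) = (−1)^{n − #cycles} = (−1)^{27−15} = (−1)^12 = +1.

+1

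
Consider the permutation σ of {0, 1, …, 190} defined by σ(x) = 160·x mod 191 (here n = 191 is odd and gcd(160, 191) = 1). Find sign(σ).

Start at x=52: 52 → 107 → 121 → 69 → 153 → 32 → 154 → … (one orbit).
Decompose π into cycles: lengths [19, 19, 19, 19, 19, 19, 19, 19, 19, 19, 1] (11 cycles, including the fixed point 0).
sign(π) = (−1)^{n − #cycles} = (−1)^{191−11} = (−1)^180 = +1.
Zolotarev: (160|191) = +1, matching the cycle-count sign.

+1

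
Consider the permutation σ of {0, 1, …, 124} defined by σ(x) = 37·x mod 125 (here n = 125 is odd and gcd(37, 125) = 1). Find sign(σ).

Orbit of 12 under x↦37x: [12, 69, 53, 86, 57, 109, 33]… (length divides ord_125(37)).
Cycle lengths of π_37 on ℤ/125ℤ: [100, 20, 4, 1]; 4 cycles in total.
125 − 4 = 121 transpositions; sign(π) = (−1)^121 = -1.
Zolotarev: (37|125) = -1, matching the cycle-count sign.

-1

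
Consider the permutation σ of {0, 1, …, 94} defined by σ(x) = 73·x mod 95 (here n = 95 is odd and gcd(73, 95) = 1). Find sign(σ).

Start at x=28: 28 → 49 → 62 → 61 → 83 → 74 → 82 → … (one orbit).
6 cycles of lengths [36, 36, 9, 9, 4, 1].
6 cycles on 95: each ℓ→(−1)^(ℓ−1), product (−1)^89 = -1.

-1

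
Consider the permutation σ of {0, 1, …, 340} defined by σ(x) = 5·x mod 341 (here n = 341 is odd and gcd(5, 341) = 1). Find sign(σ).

Orbit of 280 under x↦5x: [280, 36, 180, 218, 67, 335, 311]… (length divides ord_341(5)).
Cycle lengths of π_5 on ℤ/341ℤ: [15, 15, 15, 15, 15, 15, 15, 15, 15, 15, 15, 15, 15, 15, 15, 15, 15, 15, 15, 15, 5, 5, 3, 3, 3, 3, 3, 3, 3, 3, 3, 3, 1]; 33 cycles in total.
n − c = 341 − 33 = 308; sign = (−1)^308 = +1.
Via Zolotarev, sign(π_{5}) = (5|341) = +1.

+1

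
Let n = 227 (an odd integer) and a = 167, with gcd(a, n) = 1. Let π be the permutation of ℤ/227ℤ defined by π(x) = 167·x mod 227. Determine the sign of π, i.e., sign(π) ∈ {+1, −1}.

Orbit of 36 under x↦167x: [36, 110, 210, 112, 90, 48, 71]… (length divides ord_227(167)).
3 cycles of lengths [113, 113, 1].
227 − 3 = 224 transpositions; sign(π) = (−1)^224 = +1.

+1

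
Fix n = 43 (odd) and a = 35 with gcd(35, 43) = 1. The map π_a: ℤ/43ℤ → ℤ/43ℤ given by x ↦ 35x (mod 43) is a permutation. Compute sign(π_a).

+1

Trace 1: π^k(1) = [1, 35, 21, 4, 11, 41, 16] for k=0..6.
The orbit structure of x ↦ 35x mod 43: 7 orbits of sizes [7, 7, 7, 7, 7, 7, 1].
43 − 7 = 36 transpositions; sign(π) = (−1)^36 = +1.
Via Zolotarev, sign(π_{35}) = (35|43) = +1.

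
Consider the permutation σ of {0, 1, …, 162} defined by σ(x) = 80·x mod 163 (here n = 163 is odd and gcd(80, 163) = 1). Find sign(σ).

Trace 77: π^k(77) = [77, 129, 51, 5, 74, 52, 85] for k=0..6.
Decompose π into cycles: lengths [162, 1] (2 cycles, including the fixed point 0).
n − c = 163 − 2 = 161; sign = (−1)^161 = -1.
(80|163)_J = -1 (Zolotarev's lemma cross-check).

-1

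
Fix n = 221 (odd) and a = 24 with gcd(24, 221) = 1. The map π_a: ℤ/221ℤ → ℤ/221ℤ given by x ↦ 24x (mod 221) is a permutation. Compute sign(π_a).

Start at x=193: 193 → 212 → 5 → 120 → 7 → 168 → 54 → … (one orbit).
7 cycles of lengths [48, 48, 48, 48, 16, 12, 1].
n − c = 221 − 7 = 214; sign = (−1)^214 = +1.
The Jacobi symbol (24|221) = +1 (Zolotarev) agrees.

+1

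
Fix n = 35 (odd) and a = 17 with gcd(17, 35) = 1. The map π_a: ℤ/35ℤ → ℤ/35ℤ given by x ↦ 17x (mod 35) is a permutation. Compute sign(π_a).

+1

Orbit of 12 under x↦17x: [12, 29, 3, 16, 27, 4, 33]… (length divides ord_35(17)).
Cycle type of π: 12×2 + 6 + 4 + 1; total 5 cycles.
35 − 5 = 30 transpositions; sign(π) = (−1)^30 = +1.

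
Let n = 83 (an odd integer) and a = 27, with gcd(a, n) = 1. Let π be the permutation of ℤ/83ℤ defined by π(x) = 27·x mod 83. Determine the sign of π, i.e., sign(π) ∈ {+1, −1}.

Start at x=78: 78 → 31 → 7 → 23 → 40 → 1 → 27 → … (one orbit).
Decompose π into cycles: lengths [41, 41, 1] (3 cycles, including the fixed point 0).
n − c = 83 − 3 = 80; sign = (−1)^80 = +1.
(27|83)_J = +1 (Zolotarev's lemma cross-check).

+1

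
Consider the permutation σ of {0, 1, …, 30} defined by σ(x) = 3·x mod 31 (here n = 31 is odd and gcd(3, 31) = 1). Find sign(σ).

-1

Orbit of 6 under x↦3x: [6, 18, 23, 7, 21, 1, 3]… (length divides ord_31(3)).
Decompose π into cycles: lengths [30, 1] (2 cycles, including the fixed point 0).
Σ(ℓ_i−1) = 31−2 = 29; sign = (−1)^29 = -1.
Check: (3/31) = -1 by Zolotarev.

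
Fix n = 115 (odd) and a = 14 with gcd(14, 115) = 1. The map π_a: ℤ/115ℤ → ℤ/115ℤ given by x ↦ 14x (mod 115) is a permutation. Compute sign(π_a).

Start at x=101: 101 → 34 → 16 → 109 → 31 → 89 → 96 → … (one orbit).
Cycle type of π: 22×5 + 2×2 + 1; total 8 cycles.
8 cycles on 115: each ℓ→(−1)^(ℓ−1), product (−1)^107 = -1.
The Jacobi symbol (14|115) = -1 (Zolotarev) agrees.

-1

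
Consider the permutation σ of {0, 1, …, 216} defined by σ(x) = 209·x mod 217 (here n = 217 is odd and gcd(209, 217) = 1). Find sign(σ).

Orbit of 27 under x↦209x: [27, 1, 209, 64, 139, 190, 216]… (length divides ord_217(209)).
Cycle lengths of π_209 on ℤ/217ℤ: [10, 10, 10, 10, 10, 10, 10, 10, 10, 10, 10, 10, 10, 10, 10, 10, 10, 10, 10, 10, 10, 2, 2, 2, 1]; 25 cycles in total.
With 25 cycles on 217 points, sign = (−1)^{217−25} = +1.
Via Zolotarev, sign(π_{209}) = (209|217) = +1.

+1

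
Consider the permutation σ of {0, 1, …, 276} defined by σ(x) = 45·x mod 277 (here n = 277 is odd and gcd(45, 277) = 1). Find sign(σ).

-1

Trace 185: π^k(185) = [185, 15, 121, 182, 157, 140, 206] for k=0..6.
Cycle type of π: 276 + 1; total 2 cycles.
Σ(ℓ_i−1) = 277−2 = 275; sign = (−1)^275 = -1.
Check: (45/277) = -1 by Zolotarev.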